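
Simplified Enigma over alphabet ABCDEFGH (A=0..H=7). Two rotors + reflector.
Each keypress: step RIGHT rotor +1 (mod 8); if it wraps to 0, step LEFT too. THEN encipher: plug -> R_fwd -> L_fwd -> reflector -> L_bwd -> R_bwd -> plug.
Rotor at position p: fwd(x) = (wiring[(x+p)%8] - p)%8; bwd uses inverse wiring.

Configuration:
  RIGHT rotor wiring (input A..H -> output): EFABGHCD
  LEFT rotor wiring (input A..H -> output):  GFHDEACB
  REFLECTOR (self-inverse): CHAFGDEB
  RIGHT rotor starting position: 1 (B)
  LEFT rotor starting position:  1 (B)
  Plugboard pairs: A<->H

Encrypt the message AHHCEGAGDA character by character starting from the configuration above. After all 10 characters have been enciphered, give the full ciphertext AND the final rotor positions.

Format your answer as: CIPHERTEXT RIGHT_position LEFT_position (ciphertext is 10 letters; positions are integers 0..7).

Char 1 ('A'): step: R->2, L=1; A->plug->H->R->D->L->D->refl->F->L'->H->R'->B->plug->B
Char 2 ('H'): step: R->3, L=1; H->plug->A->R->G->L->A->refl->C->L'->C->R'->G->plug->G
Char 3 ('H'): step: R->4, L=1; H->plug->A->R->C->L->C->refl->A->L'->G->R'->C->plug->C
Char 4 ('C'): step: R->5, L=1; C->plug->C->R->G->L->A->refl->C->L'->C->R'->A->plug->H
Char 5 ('E'): step: R->6, L=1; E->plug->E->R->C->L->C->refl->A->L'->G->R'->C->plug->C
Char 6 ('G'): step: R->7, L=1; G->plug->G->R->A->L->E->refl->G->L'->B->R'->D->plug->D
Char 7 ('A'): step: R->0, L->2 (L advanced); A->plug->H->R->D->L->G->refl->E->L'->G->R'->E->plug->E
Char 8 ('G'): step: R->1, L=2; G->plug->G->R->C->L->C->refl->A->L'->E->R'->A->plug->H
Char 9 ('D'): step: R->2, L=2; D->plug->D->R->F->L->H->refl->B->L'->B->R'->F->plug->F
Char 10 ('A'): step: R->3, L=2; A->plug->H->R->F->L->H->refl->B->L'->B->R'->F->plug->F
Final: ciphertext=BGCHCDEHFF, RIGHT=3, LEFT=2

Answer: BGCHCDEHFF 3 2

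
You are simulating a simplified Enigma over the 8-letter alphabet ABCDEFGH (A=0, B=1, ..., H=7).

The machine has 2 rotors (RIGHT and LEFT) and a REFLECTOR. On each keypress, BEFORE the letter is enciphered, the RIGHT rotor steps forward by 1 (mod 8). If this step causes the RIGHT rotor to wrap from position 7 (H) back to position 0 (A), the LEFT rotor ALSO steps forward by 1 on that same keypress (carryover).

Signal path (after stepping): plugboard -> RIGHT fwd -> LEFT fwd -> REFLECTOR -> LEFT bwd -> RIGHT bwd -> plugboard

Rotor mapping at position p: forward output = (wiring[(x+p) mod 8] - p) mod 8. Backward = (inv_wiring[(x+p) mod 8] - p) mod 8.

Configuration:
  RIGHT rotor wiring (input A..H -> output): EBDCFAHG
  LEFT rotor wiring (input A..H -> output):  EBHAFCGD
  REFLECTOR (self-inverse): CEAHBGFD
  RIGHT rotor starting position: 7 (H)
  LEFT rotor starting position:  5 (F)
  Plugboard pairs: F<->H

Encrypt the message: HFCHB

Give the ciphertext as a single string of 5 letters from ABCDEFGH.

Answer: EHDBG

Derivation:
Char 1 ('H'): step: R->0, L->6 (L advanced); H->plug->F->R->A->L->A->refl->C->L'->F->R'->E->plug->E
Char 2 ('F'): step: R->1, L=6; F->plug->H->R->D->L->D->refl->H->L'->G->R'->F->plug->H
Char 3 ('C'): step: R->2, L=6; C->plug->C->R->D->L->D->refl->H->L'->G->R'->D->plug->D
Char 4 ('H'): step: R->3, L=6; H->plug->F->R->B->L->F->refl->G->L'->C->R'->B->plug->B
Char 5 ('B'): step: R->4, L=6; B->plug->B->R->E->L->B->refl->E->L'->H->R'->G->plug->G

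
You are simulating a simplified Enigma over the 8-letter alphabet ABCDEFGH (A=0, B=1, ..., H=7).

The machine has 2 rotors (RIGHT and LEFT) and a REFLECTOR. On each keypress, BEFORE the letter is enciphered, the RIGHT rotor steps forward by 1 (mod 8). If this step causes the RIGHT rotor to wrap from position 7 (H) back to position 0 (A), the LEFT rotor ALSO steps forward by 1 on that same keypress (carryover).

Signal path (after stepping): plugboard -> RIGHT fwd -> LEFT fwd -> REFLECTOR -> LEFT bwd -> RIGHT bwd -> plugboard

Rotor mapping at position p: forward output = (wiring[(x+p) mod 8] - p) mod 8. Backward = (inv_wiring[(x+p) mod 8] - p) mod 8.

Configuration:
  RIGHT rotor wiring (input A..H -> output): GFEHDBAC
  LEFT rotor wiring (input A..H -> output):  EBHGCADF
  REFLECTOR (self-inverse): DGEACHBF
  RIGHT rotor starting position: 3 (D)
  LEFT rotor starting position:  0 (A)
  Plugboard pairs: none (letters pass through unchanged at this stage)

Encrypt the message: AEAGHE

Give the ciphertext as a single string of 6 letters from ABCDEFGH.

Answer: EADBCF

Derivation:
Char 1 ('A'): step: R->4, L=0; A->plug->A->R->H->L->F->refl->H->L'->C->R'->E->plug->E
Char 2 ('E'): step: R->5, L=0; E->plug->E->R->A->L->E->refl->C->L'->E->R'->A->plug->A
Char 3 ('A'): step: R->6, L=0; A->plug->A->R->C->L->H->refl->F->L'->H->R'->D->plug->D
Char 4 ('G'): step: R->7, L=0; G->plug->G->R->C->L->H->refl->F->L'->H->R'->B->plug->B
Char 5 ('H'): step: R->0, L->1 (L advanced); H->plug->H->R->C->L->F->refl->H->L'->E->R'->C->plug->C
Char 6 ('E'): step: R->1, L=1; E->plug->E->R->A->L->A->refl->D->L'->H->R'->F->plug->F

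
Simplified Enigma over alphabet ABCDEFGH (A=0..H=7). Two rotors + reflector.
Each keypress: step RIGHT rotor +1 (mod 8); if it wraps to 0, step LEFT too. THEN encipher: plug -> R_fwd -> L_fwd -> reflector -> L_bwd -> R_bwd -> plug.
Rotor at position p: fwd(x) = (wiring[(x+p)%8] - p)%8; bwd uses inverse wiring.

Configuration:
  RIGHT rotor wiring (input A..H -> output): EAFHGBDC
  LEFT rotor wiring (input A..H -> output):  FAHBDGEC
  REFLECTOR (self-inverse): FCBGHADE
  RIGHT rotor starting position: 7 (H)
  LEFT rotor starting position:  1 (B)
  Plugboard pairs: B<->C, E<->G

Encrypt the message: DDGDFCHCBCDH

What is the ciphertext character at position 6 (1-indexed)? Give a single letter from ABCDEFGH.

Char 1 ('D'): step: R->0, L->2 (L advanced); D->plug->D->R->H->L->G->refl->D->L'->G->R'->E->plug->G
Char 2 ('D'): step: R->1, L=2; D->plug->D->R->F->L->A->refl->F->L'->A->R'->E->plug->G
Char 3 ('G'): step: R->2, L=2; G->plug->E->R->B->L->H->refl->E->L'->D->R'->A->plug->A
Char 4 ('D'): step: R->3, L=2; D->plug->D->R->A->L->F->refl->A->L'->F->R'->G->plug->E
Char 5 ('F'): step: R->4, L=2; F->plug->F->R->E->L->C->refl->B->L'->C->R'->A->plug->A
Char 6 ('C'): step: R->5, L=2; C->plug->B->R->G->L->D->refl->G->L'->H->R'->D->plug->D

D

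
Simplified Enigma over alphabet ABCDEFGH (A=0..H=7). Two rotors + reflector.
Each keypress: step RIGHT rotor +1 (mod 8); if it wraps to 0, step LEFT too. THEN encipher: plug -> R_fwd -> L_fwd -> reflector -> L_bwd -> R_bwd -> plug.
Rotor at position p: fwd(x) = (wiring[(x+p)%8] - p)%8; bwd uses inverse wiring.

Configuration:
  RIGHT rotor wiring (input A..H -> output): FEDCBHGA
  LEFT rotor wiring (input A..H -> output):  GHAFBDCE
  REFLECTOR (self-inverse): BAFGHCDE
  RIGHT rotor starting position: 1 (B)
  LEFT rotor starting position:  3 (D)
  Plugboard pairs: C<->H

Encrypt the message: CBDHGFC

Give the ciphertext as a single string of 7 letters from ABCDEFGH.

Char 1 ('C'): step: R->2, L=3; C->plug->H->R->C->L->A->refl->B->L'->E->R'->E->plug->E
Char 2 ('B'): step: R->3, L=3; B->plug->B->R->G->L->E->refl->H->L'->D->R'->D->plug->D
Char 3 ('D'): step: R->4, L=3; D->plug->D->R->E->L->B->refl->A->L'->C->R'->C->plug->H
Char 4 ('H'): step: R->5, L=3; H->plug->C->R->D->L->H->refl->E->L'->G->R'->F->plug->F
Char 5 ('G'): step: R->6, L=3; G->plug->G->R->D->L->H->refl->E->L'->G->R'->D->plug->D
Char 6 ('F'): step: R->7, L=3; F->plug->F->R->C->L->A->refl->B->L'->E->R'->D->plug->D
Char 7 ('C'): step: R->0, L->4 (L advanced); C->plug->H->R->A->L->F->refl->C->L'->E->R'->B->plug->B

Answer: EDHFDDB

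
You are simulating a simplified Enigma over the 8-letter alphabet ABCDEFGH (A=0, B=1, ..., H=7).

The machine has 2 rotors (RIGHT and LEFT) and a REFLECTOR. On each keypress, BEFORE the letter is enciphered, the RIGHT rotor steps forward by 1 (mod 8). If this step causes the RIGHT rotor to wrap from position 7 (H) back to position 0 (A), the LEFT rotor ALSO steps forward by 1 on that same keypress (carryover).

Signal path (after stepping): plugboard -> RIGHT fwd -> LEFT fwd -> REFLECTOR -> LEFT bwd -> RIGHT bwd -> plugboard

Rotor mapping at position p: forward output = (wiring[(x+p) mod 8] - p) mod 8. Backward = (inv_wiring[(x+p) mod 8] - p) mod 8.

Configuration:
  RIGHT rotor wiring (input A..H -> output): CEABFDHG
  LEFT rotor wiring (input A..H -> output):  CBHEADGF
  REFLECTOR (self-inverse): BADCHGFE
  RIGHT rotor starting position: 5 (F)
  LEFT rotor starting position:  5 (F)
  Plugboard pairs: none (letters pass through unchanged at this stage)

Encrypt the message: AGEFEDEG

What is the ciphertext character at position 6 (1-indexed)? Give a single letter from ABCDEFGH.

Char 1 ('A'): step: R->6, L=5; A->plug->A->R->B->L->B->refl->A->L'->C->R'->E->plug->E
Char 2 ('G'): step: R->7, L=5; G->plug->G->R->E->L->E->refl->H->L'->G->R'->F->plug->F
Char 3 ('E'): step: R->0, L->6 (L advanced); E->plug->E->R->F->L->G->refl->F->L'->H->R'->G->plug->G
Char 4 ('F'): step: R->1, L=6; F->plug->F->R->G->L->C->refl->D->L'->D->R'->A->plug->A
Char 5 ('E'): step: R->2, L=6; E->plug->E->R->F->L->G->refl->F->L'->H->R'->B->plug->B
Char 6 ('D'): step: R->3, L=6; D->plug->D->R->E->L->B->refl->A->L'->A->R'->C->plug->C

C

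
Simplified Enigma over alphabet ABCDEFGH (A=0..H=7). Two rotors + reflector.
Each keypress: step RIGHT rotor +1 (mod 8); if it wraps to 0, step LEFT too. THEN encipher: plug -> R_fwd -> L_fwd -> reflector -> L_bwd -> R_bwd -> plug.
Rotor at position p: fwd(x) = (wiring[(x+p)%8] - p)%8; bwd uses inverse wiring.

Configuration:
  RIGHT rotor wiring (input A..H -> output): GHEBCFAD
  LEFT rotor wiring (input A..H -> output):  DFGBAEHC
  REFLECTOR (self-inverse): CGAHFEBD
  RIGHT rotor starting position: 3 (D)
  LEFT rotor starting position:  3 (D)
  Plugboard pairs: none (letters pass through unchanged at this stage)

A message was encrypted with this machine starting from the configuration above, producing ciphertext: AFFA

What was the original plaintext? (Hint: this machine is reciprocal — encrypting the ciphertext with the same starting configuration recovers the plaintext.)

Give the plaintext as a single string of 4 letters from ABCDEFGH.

Answer: HGDB

Derivation:
Char 1 ('A'): step: R->4, L=3; A->plug->A->R->G->L->C->refl->A->L'->F->R'->H->plug->H
Char 2 ('F'): step: R->5, L=3; F->plug->F->R->H->L->D->refl->H->L'->E->R'->G->plug->G
Char 3 ('F'): step: R->6, L=3; F->plug->F->R->D->L->E->refl->F->L'->B->R'->D->plug->D
Char 4 ('A'): step: R->7, L=3; A->plug->A->R->E->L->H->refl->D->L'->H->R'->B->plug->B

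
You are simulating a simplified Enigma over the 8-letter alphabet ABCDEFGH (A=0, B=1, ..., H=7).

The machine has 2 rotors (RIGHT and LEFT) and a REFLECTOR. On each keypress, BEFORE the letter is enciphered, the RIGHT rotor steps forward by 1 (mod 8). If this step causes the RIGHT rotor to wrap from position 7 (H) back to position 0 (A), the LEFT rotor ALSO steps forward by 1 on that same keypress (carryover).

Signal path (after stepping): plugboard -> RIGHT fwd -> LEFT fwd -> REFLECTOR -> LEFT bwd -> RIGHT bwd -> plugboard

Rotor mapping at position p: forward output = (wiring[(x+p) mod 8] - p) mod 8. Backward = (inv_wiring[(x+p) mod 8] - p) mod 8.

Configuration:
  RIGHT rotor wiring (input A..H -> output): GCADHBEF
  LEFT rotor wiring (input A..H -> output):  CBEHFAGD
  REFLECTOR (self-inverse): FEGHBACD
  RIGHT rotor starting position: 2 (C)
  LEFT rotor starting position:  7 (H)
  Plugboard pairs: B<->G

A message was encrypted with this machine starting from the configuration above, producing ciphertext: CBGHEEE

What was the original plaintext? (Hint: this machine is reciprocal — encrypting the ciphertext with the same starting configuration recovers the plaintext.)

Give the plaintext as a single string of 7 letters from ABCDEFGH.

Answer: AADDCDD

Derivation:
Char 1 ('C'): step: R->3, L=7; C->plug->C->R->G->L->B->refl->E->L'->A->R'->A->plug->A
Char 2 ('B'): step: R->4, L=7; B->plug->G->R->E->L->A->refl->F->L'->D->R'->A->plug->A
Char 3 ('G'): step: R->5, L=7; G->plug->B->R->H->L->H->refl->D->L'->B->R'->D->plug->D
Char 4 ('H'): step: R->6, L=7; H->plug->H->R->D->L->F->refl->A->L'->E->R'->D->plug->D
Char 5 ('E'): step: R->7, L=7; E->plug->E->R->E->L->A->refl->F->L'->D->R'->C->plug->C
Char 6 ('E'): step: R->0, L->0 (L advanced); E->plug->E->R->H->L->D->refl->H->L'->D->R'->D->plug->D
Char 7 ('E'): step: R->1, L=0; E->plug->E->R->A->L->C->refl->G->L'->G->R'->D->plug->D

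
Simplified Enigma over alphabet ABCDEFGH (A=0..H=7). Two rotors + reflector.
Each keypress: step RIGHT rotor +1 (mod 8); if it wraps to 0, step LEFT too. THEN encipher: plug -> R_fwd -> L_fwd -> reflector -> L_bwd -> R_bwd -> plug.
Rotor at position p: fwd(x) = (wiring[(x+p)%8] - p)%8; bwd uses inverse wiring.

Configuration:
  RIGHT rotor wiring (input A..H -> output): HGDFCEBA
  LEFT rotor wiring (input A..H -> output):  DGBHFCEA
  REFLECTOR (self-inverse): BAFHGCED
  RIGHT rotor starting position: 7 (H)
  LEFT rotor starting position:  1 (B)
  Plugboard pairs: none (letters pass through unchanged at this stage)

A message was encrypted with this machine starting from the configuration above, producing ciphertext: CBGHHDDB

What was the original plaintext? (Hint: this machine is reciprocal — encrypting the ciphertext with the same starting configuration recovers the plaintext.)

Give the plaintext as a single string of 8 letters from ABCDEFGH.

Answer: BFEADGBH

Derivation:
Char 1 ('C'): step: R->0, L->2 (L advanced); C->plug->C->R->D->L->A->refl->B->L'->G->R'->B->plug->B
Char 2 ('B'): step: R->1, L=2; B->plug->B->R->C->L->D->refl->H->L'->A->R'->F->plug->F
Char 3 ('G'): step: R->2, L=2; G->plug->G->R->F->L->G->refl->E->L'->H->R'->E->plug->E
Char 4 ('H'): step: R->3, L=2; H->plug->H->R->A->L->H->refl->D->L'->C->R'->A->plug->A
Char 5 ('H'): step: R->4, L=2; H->plug->H->R->B->L->F->refl->C->L'->E->R'->D->plug->D
Char 6 ('D'): step: R->5, L=2; D->plug->D->R->C->L->D->refl->H->L'->A->R'->G->plug->G
Char 7 ('D'): step: R->6, L=2; D->plug->D->R->A->L->H->refl->D->L'->C->R'->B->plug->B
Char 8 ('B'): step: R->7, L=2; B->plug->B->R->A->L->H->refl->D->L'->C->R'->H->plug->H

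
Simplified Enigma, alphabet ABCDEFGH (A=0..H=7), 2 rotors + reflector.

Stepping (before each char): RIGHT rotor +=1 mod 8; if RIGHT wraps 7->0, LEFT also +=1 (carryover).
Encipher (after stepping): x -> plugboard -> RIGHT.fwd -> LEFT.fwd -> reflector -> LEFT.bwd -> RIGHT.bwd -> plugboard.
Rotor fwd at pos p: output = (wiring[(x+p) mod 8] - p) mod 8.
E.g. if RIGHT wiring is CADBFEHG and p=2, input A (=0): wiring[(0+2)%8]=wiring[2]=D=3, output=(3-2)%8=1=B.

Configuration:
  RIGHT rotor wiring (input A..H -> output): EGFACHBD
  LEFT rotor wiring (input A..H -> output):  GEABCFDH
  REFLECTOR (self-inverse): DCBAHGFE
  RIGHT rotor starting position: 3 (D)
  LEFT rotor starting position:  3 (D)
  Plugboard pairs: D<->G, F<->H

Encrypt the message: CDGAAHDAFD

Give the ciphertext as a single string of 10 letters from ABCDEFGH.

Answer: BFEEDCBDDF

Derivation:
Char 1 ('C'): step: R->4, L=3; C->plug->C->R->F->L->D->refl->A->L'->D->R'->B->plug->B
Char 2 ('D'): step: R->5, L=3; D->plug->G->R->D->L->A->refl->D->L'->F->R'->H->plug->F
Char 3 ('G'): step: R->6, L=3; G->plug->D->R->A->L->G->refl->F->L'->H->R'->E->plug->E
Char 4 ('A'): step: R->7, L=3; A->plug->A->R->E->L->E->refl->H->L'->B->R'->E->plug->E
Char 5 ('A'): step: R->0, L->4 (L advanced); A->plug->A->R->E->L->C->refl->B->L'->B->R'->G->plug->D
Char 6 ('H'): step: R->1, L=4; H->plug->F->R->A->L->G->refl->F->L'->H->R'->C->plug->C
Char 7 ('D'): step: R->2, L=4; D->plug->G->R->C->L->H->refl->E->L'->G->R'->B->plug->B
Char 8 ('A'): step: R->3, L=4; A->plug->A->R->F->L->A->refl->D->L'->D->R'->G->plug->D
Char 9 ('F'): step: R->4, L=4; F->plug->H->R->E->L->C->refl->B->L'->B->R'->G->plug->D
Char 10 ('D'): step: R->5, L=4; D->plug->G->R->D->L->D->refl->A->L'->F->R'->H->plug->F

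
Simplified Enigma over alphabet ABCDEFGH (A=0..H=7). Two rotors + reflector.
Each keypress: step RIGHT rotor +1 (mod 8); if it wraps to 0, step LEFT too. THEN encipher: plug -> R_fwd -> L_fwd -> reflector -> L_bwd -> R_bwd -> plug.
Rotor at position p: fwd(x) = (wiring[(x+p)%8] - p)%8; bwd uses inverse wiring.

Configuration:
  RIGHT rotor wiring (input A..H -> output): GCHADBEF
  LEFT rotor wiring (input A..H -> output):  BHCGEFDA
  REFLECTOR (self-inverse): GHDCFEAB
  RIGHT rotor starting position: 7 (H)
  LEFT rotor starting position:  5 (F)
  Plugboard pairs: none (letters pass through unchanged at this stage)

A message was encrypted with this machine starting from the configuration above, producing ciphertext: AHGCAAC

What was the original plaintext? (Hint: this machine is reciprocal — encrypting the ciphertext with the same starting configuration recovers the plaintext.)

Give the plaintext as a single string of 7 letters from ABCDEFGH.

Answer: HBHAGCD

Derivation:
Char 1 ('A'): step: R->0, L->6 (L advanced); A->plug->A->R->G->L->G->refl->A->L'->F->R'->H->plug->H
Char 2 ('H'): step: R->1, L=6; H->plug->H->R->F->L->A->refl->G->L'->G->R'->B->plug->B
Char 3 ('G'): step: R->2, L=6; G->plug->G->R->E->L->E->refl->F->L'->A->R'->H->plug->H
Char 4 ('C'): step: R->3, L=6; C->plug->C->R->G->L->G->refl->A->L'->F->R'->A->plug->A
Char 5 ('A'): step: R->4, L=6; A->plug->A->R->H->L->H->refl->B->L'->D->R'->G->plug->G
Char 6 ('A'): step: R->5, L=6; A->plug->A->R->E->L->E->refl->F->L'->A->R'->C->plug->C
Char 7 ('C'): step: R->6, L=6; C->plug->C->R->A->L->F->refl->E->L'->E->R'->D->plug->D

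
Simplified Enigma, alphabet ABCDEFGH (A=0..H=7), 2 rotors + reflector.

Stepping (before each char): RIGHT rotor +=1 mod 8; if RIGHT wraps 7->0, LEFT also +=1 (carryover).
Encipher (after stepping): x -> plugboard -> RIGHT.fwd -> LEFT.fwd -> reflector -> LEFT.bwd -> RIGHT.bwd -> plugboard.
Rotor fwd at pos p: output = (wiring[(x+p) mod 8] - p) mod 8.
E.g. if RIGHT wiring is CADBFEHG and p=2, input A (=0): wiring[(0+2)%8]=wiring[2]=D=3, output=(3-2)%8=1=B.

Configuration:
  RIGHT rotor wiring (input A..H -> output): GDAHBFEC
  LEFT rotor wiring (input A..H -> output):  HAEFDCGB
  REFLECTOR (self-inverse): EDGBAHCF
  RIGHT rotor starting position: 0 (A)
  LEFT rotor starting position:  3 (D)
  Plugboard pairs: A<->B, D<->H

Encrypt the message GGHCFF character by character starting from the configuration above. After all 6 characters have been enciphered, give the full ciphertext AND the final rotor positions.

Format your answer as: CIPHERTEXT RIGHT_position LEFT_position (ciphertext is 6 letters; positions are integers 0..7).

Char 1 ('G'): step: R->1, L=3; G->plug->G->R->B->L->A->refl->E->L'->F->R'->H->plug->D
Char 2 ('G'): step: R->2, L=3; G->plug->G->R->E->L->G->refl->C->L'->A->R'->F->plug->F
Char 3 ('H'): step: R->3, L=3; H->plug->D->R->B->L->A->refl->E->L'->F->R'->H->plug->D
Char 4 ('C'): step: R->4, L=3; C->plug->C->R->A->L->C->refl->G->L'->E->R'->G->plug->G
Char 5 ('F'): step: R->5, L=3; F->plug->F->R->D->L->D->refl->B->L'->H->R'->B->plug->A
Char 6 ('F'): step: R->6, L=3; F->plug->F->R->B->L->A->refl->E->L'->F->R'->D->plug->H
Final: ciphertext=DFDGAH, RIGHT=6, LEFT=3

Answer: DFDGAH 6 3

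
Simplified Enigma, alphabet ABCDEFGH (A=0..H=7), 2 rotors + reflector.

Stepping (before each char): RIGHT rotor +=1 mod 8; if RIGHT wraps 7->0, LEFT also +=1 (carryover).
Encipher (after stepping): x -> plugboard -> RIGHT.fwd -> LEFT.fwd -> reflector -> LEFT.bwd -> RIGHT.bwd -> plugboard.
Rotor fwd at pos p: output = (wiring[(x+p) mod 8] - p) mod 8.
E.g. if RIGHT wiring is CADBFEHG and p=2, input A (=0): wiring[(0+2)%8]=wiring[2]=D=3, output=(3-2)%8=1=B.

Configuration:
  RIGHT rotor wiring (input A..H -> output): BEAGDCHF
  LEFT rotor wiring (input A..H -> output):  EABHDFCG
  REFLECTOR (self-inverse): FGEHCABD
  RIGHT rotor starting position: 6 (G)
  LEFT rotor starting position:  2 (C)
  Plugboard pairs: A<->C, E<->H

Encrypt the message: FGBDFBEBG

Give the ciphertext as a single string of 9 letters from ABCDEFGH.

Char 1 ('F'): step: R->7, L=2; F->plug->F->R->E->L->A->refl->F->L'->B->R'->D->plug->D
Char 2 ('G'): step: R->0, L->3 (L advanced); G->plug->G->R->H->L->G->refl->B->L'->F->R'->H->plug->E
Char 3 ('B'): step: R->1, L=3; B->plug->B->R->H->L->G->refl->B->L'->F->R'->C->plug->A
Char 4 ('D'): step: R->2, L=3; D->plug->D->R->A->L->E->refl->C->L'->C->R'->H->plug->E
Char 5 ('F'): step: R->3, L=3; F->plug->F->R->G->L->F->refl->A->L'->B->R'->G->plug->G
Char 6 ('B'): step: R->4, L=3; B->plug->B->R->G->L->F->refl->A->L'->B->R'->D->plug->D
Char 7 ('E'): step: R->5, L=3; E->plug->H->R->G->L->F->refl->A->L'->B->R'->G->plug->G
Char 8 ('B'): step: R->6, L=3; B->plug->B->R->H->L->G->refl->B->L'->F->R'->G->plug->G
Char 9 ('G'): step: R->7, L=3; G->plug->G->R->D->L->H->refl->D->L'->E->R'->F->plug->F

Answer: DEAEGDGGF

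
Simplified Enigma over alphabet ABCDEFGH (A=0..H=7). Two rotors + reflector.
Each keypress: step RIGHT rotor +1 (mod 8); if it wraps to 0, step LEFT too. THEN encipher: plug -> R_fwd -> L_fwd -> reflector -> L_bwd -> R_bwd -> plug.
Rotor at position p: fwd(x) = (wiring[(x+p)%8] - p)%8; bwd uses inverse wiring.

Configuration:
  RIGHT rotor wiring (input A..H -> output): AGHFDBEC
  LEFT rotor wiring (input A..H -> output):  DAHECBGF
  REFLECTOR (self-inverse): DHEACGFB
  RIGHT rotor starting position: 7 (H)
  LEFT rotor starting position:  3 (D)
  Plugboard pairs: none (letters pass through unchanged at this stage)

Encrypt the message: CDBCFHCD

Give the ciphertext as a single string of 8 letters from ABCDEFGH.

Answer: BAHEBBGB

Derivation:
Char 1 ('C'): step: R->0, L->4 (L advanced); C->plug->C->R->H->L->A->refl->D->L'->G->R'->B->plug->B
Char 2 ('D'): step: R->1, L=4; D->plug->D->R->C->L->C->refl->E->L'->F->R'->A->plug->A
Char 3 ('B'): step: R->2, L=4; B->plug->B->R->D->L->B->refl->H->L'->E->R'->H->plug->H
Char 4 ('C'): step: R->3, L=4; C->plug->C->R->G->L->D->refl->A->L'->H->R'->E->plug->E
Char 5 ('F'): step: R->4, L=4; F->plug->F->R->C->L->C->refl->E->L'->F->R'->B->plug->B
Char 6 ('H'): step: R->5, L=4; H->plug->H->R->G->L->D->refl->A->L'->H->R'->B->plug->B
Char 7 ('C'): step: R->6, L=4; C->plug->C->R->C->L->C->refl->E->L'->F->R'->G->plug->G
Char 8 ('D'): step: R->7, L=4; D->plug->D->R->A->L->G->refl->F->L'->B->R'->B->plug->B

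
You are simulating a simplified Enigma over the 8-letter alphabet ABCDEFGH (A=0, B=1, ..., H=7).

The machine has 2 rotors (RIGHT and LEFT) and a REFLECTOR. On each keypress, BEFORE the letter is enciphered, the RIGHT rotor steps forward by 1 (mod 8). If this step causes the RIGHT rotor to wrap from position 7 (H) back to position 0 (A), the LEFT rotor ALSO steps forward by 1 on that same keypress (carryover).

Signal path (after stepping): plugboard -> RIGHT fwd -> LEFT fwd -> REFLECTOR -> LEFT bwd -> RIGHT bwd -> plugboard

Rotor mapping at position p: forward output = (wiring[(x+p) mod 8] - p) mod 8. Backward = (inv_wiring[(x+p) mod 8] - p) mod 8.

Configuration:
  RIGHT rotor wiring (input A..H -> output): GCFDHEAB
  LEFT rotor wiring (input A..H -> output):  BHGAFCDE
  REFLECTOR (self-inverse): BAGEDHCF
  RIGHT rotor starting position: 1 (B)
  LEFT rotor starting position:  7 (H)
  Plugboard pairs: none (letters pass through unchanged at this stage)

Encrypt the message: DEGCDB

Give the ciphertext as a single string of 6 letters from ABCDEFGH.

Answer: GGDHAD

Derivation:
Char 1 ('D'): step: R->2, L=7; D->plug->D->R->C->L->A->refl->B->L'->E->R'->G->plug->G
Char 2 ('E'): step: R->3, L=7; E->plug->E->R->G->L->D->refl->E->L'->H->R'->G->plug->G
Char 3 ('G'): step: R->4, L=7; G->plug->G->R->B->L->C->refl->G->L'->F->R'->D->plug->D
Char 4 ('C'): step: R->5, L=7; C->plug->C->R->E->L->B->refl->A->L'->C->R'->H->plug->H
Char 5 ('D'): step: R->6, L=7; D->plug->D->R->E->L->B->refl->A->L'->C->R'->A->plug->A
Char 6 ('B'): step: R->7, L=7; B->plug->B->R->H->L->E->refl->D->L'->G->R'->D->plug->D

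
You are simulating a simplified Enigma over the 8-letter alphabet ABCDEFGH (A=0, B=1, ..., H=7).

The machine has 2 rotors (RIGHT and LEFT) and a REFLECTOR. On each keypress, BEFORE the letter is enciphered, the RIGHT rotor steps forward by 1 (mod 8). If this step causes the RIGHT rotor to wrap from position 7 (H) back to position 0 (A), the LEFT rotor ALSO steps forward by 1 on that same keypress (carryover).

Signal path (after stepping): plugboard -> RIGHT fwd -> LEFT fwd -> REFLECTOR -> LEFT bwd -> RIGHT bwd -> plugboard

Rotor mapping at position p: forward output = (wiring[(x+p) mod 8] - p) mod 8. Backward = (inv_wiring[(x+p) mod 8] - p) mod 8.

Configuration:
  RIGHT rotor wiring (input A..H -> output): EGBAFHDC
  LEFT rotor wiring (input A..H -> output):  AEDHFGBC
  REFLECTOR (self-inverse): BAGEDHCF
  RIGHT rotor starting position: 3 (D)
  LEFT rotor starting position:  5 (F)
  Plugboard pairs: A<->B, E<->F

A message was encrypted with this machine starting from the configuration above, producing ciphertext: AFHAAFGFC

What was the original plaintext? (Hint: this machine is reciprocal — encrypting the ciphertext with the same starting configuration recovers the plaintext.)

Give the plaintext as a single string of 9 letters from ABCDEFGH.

Char 1 ('A'): step: R->4, L=5; A->plug->B->R->D->L->D->refl->E->L'->B->R'->A->plug->B
Char 2 ('F'): step: R->5, L=5; F->plug->E->R->B->L->E->refl->D->L'->D->R'->G->plug->G
Char 3 ('H'): step: R->6, L=5; H->plug->H->R->B->L->E->refl->D->L'->D->R'->E->plug->F
Char 4 ('A'): step: R->7, L=5; A->plug->B->R->F->L->G->refl->C->L'->G->R'->F->plug->E
Char 5 ('A'): step: R->0, L->6 (L advanced); A->plug->B->R->G->L->H->refl->F->L'->E->R'->A->plug->B
Char 6 ('F'): step: R->1, L=6; F->plug->E->R->G->L->H->refl->F->L'->E->R'->D->plug->D
Char 7 ('G'): step: R->2, L=6; G->plug->G->R->C->L->C->refl->G->L'->D->R'->C->plug->C
Char 8 ('F'): step: R->3, L=6; F->plug->E->R->H->L->A->refl->B->L'->F->R'->A->plug->B
Char 9 ('C'): step: R->4, L=6; C->plug->C->R->H->L->A->refl->B->L'->F->R'->G->plug->G

Answer: BGFEBDCBG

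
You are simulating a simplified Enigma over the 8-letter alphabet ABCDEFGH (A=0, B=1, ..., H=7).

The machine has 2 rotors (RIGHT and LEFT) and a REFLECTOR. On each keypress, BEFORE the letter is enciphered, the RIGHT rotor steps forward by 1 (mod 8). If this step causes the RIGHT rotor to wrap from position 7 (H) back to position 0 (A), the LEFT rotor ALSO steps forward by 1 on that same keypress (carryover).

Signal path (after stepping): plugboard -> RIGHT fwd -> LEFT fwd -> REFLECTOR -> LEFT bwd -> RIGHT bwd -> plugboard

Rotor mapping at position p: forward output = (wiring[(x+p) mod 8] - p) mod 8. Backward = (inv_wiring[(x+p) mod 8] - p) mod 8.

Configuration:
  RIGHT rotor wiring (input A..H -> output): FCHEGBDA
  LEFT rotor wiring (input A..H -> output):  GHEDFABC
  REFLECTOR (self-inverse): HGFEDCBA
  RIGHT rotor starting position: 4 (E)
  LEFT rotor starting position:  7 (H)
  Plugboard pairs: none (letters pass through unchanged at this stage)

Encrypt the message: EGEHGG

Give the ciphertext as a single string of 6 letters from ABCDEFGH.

Char 1 ('E'): step: R->5, L=7; E->plug->E->R->F->L->G->refl->B->L'->G->R'->B->plug->B
Char 2 ('G'): step: R->6, L=7; G->plug->G->R->A->L->D->refl->E->L'->E->R'->D->plug->D
Char 3 ('E'): step: R->7, L=7; E->plug->E->R->F->L->G->refl->B->L'->G->R'->B->plug->B
Char 4 ('H'): step: R->0, L->0 (L advanced); H->plug->H->R->A->L->G->refl->B->L'->G->R'->E->plug->E
Char 5 ('G'): step: R->1, L=0; G->plug->G->R->H->L->C->refl->F->L'->E->R'->H->plug->H
Char 6 ('G'): step: R->2, L=0; G->plug->G->R->D->L->D->refl->E->L'->C->R'->B->plug->B

Answer: BDBEHB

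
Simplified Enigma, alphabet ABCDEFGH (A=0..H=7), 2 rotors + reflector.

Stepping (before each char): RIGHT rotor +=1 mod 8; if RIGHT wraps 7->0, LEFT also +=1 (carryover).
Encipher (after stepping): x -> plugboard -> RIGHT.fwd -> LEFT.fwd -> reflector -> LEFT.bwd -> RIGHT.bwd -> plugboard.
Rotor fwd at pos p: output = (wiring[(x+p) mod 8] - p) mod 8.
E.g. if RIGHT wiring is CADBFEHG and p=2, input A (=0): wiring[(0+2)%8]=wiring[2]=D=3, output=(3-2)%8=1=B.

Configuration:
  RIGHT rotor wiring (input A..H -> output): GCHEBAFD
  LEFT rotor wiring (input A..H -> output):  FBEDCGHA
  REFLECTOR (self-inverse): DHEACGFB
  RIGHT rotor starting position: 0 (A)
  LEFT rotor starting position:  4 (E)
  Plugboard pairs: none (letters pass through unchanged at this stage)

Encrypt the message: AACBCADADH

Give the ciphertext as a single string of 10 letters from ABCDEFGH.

Char 1 ('A'): step: R->1, L=4; A->plug->A->R->B->L->C->refl->E->L'->D->R'->C->plug->C
Char 2 ('A'): step: R->2, L=4; A->plug->A->R->F->L->F->refl->G->L'->A->R'->H->plug->H
Char 3 ('C'): step: R->3, L=4; C->plug->C->R->F->L->F->refl->G->L'->A->R'->E->plug->E
Char 4 ('B'): step: R->4, L=4; B->plug->B->R->E->L->B->refl->H->L'->H->R'->D->plug->D
Char 5 ('C'): step: R->5, L=4; C->plug->C->R->G->L->A->refl->D->L'->C->R'->F->plug->F
Char 6 ('A'): step: R->6, L=4; A->plug->A->R->H->L->H->refl->B->L'->E->R'->D->plug->D
Char 7 ('D'): step: R->7, L=4; D->plug->D->R->A->L->G->refl->F->L'->F->R'->E->plug->E
Char 8 ('A'): step: R->0, L->5 (L advanced); A->plug->A->R->G->L->G->refl->F->L'->H->R'->C->plug->C
Char 9 ('D'): step: R->1, L=5; D->plug->D->R->A->L->B->refl->H->L'->F->R'->H->plug->H
Char 10 ('H'): step: R->2, L=5; H->plug->H->R->A->L->B->refl->H->L'->F->R'->A->plug->A

Answer: CHEDFDECHA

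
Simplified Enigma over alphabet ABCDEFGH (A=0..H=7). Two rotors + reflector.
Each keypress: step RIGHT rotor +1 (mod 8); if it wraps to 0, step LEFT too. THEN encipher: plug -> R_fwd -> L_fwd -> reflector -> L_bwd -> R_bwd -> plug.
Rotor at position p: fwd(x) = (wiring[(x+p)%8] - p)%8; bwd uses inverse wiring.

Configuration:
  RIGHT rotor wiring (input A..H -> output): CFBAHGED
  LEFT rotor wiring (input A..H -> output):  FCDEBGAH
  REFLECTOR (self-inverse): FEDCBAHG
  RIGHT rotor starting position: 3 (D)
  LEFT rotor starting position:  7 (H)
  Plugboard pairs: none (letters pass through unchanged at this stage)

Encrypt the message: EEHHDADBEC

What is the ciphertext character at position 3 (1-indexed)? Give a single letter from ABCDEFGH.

Char 1 ('E'): step: R->4, L=7; E->plug->E->R->G->L->H->refl->G->L'->B->R'->F->plug->F
Char 2 ('E'): step: R->5, L=7; E->plug->E->R->A->L->A->refl->F->L'->E->R'->F->plug->F
Char 3 ('H'): step: R->6, L=7; H->plug->H->R->A->L->A->refl->F->L'->E->R'->C->plug->C

C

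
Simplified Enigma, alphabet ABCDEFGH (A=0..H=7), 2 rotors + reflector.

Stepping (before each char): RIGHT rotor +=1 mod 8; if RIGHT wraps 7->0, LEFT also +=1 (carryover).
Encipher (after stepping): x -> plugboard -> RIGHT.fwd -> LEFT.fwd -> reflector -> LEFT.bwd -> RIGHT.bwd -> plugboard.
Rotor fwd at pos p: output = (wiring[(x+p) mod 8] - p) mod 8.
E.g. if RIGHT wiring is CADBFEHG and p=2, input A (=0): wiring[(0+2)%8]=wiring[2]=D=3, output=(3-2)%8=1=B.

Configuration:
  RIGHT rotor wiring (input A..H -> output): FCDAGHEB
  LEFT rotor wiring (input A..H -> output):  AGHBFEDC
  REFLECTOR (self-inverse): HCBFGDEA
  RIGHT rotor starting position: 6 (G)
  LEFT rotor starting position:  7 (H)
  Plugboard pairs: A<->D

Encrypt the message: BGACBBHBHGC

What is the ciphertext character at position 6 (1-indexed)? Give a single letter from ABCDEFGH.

Char 1 ('B'): step: R->7, L=7; B->plug->B->R->G->L->F->refl->D->L'->A->R'->G->plug->G
Char 2 ('G'): step: R->0, L->0 (L advanced); G->plug->G->R->E->L->F->refl->D->L'->G->R'->E->plug->E
Char 3 ('A'): step: R->1, L=0; A->plug->D->R->F->L->E->refl->G->L'->B->R'->A->plug->D
Char 4 ('C'): step: R->2, L=0; C->plug->C->R->E->L->F->refl->D->L'->G->R'->B->plug->B
Char 5 ('B'): step: R->3, L=0; B->plug->B->R->D->L->B->refl->C->L'->H->R'->G->plug->G
Char 6 ('B'): step: R->4, L=0; B->plug->B->R->D->L->B->refl->C->L'->H->R'->G->plug->G

G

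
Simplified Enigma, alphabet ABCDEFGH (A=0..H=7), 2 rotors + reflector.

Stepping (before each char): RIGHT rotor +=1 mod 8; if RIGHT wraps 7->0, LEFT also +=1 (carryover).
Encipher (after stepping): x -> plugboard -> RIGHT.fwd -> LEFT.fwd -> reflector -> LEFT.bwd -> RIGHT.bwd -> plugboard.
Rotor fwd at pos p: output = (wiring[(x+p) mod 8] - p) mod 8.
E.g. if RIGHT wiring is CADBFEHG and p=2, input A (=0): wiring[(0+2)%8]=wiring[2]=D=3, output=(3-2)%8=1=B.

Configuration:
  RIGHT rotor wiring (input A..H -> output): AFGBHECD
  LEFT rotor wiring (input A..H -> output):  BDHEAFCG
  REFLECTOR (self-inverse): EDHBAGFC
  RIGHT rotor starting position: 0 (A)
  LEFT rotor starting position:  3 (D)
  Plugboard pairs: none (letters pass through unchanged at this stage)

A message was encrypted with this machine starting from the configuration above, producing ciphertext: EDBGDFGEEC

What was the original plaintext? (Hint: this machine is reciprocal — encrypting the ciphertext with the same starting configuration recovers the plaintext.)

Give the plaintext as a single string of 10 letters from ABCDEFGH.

Answer: GHEAHCBABH

Derivation:
Char 1 ('E'): step: R->1, L=3; E->plug->E->R->D->L->H->refl->C->L'->C->R'->G->plug->G
Char 2 ('D'): step: R->2, L=3; D->plug->D->R->C->L->C->refl->H->L'->D->R'->H->plug->H
Char 3 ('B'): step: R->3, L=3; B->plug->B->R->E->L->D->refl->B->L'->A->R'->E->plug->E
Char 4 ('G'): step: R->4, L=3; G->plug->G->R->C->L->C->refl->H->L'->D->R'->A->plug->A
Char 5 ('D'): step: R->5, L=3; D->plug->D->R->D->L->H->refl->C->L'->C->R'->H->plug->H
Char 6 ('F'): step: R->6, L=3; F->plug->F->R->D->L->H->refl->C->L'->C->R'->C->plug->C
Char 7 ('G'): step: R->7, L=3; G->plug->G->R->F->L->G->refl->F->L'->B->R'->B->plug->B
Char 8 ('E'): step: R->0, L->4 (L advanced); E->plug->E->R->H->L->A->refl->E->L'->A->R'->A->plug->A
Char 9 ('E'): step: R->1, L=4; E->plug->E->R->D->L->C->refl->H->L'->F->R'->B->plug->B
Char 10 ('C'): step: R->2, L=4; C->plug->C->R->F->L->H->refl->C->L'->D->R'->H->plug->H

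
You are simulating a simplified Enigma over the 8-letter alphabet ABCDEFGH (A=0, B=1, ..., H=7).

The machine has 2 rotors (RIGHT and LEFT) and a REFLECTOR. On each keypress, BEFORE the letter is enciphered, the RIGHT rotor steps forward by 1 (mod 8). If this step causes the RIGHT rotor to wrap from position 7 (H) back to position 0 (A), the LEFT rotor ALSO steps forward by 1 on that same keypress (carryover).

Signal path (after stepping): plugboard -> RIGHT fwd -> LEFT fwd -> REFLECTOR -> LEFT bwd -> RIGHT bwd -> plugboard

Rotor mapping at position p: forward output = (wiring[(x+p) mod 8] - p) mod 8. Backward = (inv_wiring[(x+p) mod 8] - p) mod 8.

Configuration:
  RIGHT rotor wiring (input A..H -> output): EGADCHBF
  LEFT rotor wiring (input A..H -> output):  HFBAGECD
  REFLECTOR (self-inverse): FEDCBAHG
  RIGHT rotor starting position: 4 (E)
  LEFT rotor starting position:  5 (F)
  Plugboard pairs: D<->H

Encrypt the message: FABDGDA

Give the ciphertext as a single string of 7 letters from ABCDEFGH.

Char 1 ('F'): step: R->5, L=5; F->plug->F->R->D->L->C->refl->D->L'->G->R'->G->plug->G
Char 2 ('A'): step: R->6, L=5; A->plug->A->R->D->L->C->refl->D->L'->G->R'->C->plug->C
Char 3 ('B'): step: R->7, L=5; B->plug->B->R->F->L->E->refl->B->L'->H->R'->C->plug->C
Char 4 ('D'): step: R->0, L->6 (L advanced); D->plug->H->R->F->L->C->refl->D->L'->E->R'->A->plug->A
Char 5 ('G'): step: R->1, L=6; G->plug->G->R->E->L->D->refl->C->L'->F->R'->A->plug->A
Char 6 ('D'): step: R->2, L=6; D->plug->H->R->E->L->D->refl->C->L'->F->R'->D->plug->H
Char 7 ('A'): step: R->3, L=6; A->plug->A->R->A->L->E->refl->B->L'->C->R'->E->plug->E

Answer: GCCAAHE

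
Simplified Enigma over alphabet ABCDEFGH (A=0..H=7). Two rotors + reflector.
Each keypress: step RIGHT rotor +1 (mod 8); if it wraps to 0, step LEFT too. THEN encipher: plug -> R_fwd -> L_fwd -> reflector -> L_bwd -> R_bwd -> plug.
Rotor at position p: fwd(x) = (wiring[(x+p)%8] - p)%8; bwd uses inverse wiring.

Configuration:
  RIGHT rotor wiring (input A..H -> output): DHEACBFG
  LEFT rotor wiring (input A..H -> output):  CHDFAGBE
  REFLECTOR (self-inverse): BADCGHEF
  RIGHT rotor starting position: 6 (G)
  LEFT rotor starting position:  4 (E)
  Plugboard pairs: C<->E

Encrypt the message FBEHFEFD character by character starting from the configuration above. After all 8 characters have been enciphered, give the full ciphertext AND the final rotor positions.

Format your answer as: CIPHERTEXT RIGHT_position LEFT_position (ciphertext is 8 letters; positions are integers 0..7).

Char 1 ('F'): step: R->7, L=4; F->plug->F->R->D->L->A->refl->B->L'->H->R'->A->plug->A
Char 2 ('B'): step: R->0, L->5 (L advanced); B->plug->B->R->H->L->D->refl->C->L'->E->R'->C->plug->E
Char 3 ('E'): step: R->1, L=5; E->plug->C->R->H->L->D->refl->C->L'->E->R'->F->plug->F
Char 4 ('H'): step: R->2, L=5; H->plug->H->R->F->L->G->refl->E->L'->B->R'->G->plug->G
Char 5 ('F'): step: R->3, L=5; F->plug->F->R->A->L->B->refl->A->L'->G->R'->C->plug->E
Char 6 ('E'): step: R->4, L=5; E->plug->C->R->B->L->E->refl->G->L'->F->R'->B->plug->B
Char 7 ('F'): step: R->5, L=5; F->plug->F->R->H->L->D->refl->C->L'->E->R'->A->plug->A
Char 8 ('D'): step: R->6, L=5; D->plug->D->R->B->L->E->refl->G->L'->F->R'->C->plug->E
Final: ciphertext=AEFGEBAE, RIGHT=6, LEFT=5

Answer: AEFGEBAE 6 5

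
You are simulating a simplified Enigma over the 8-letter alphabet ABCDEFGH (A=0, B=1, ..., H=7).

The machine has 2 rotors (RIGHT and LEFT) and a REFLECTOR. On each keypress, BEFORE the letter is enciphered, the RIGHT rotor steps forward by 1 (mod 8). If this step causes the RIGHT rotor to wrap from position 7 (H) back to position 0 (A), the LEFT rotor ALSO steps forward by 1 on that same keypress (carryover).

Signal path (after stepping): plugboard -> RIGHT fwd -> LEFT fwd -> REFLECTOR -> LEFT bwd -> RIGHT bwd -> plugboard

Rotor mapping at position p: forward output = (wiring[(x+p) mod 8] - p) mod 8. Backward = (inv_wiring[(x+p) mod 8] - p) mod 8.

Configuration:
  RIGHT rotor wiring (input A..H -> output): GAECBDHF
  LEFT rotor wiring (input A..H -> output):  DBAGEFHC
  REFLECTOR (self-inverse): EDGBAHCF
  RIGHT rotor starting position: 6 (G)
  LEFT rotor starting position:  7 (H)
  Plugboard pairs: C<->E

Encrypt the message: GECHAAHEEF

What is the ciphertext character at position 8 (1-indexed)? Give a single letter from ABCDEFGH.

Char 1 ('G'): step: R->7, L=7; G->plug->G->R->E->L->H->refl->F->L'->F->R'->D->plug->D
Char 2 ('E'): step: R->0, L->0 (L advanced); E->plug->C->R->E->L->E->refl->A->L'->C->R'->D->plug->D
Char 3 ('C'): step: R->1, L=0; C->plug->E->R->C->L->A->refl->E->L'->E->R'->G->plug->G
Char 4 ('H'): step: R->2, L=0; H->plug->H->R->G->L->H->refl->F->L'->F->R'->E->plug->C
Char 5 ('A'): step: R->3, L=0; A->plug->A->R->H->L->C->refl->G->L'->D->R'->F->plug->F
Char 6 ('A'): step: R->4, L=0; A->plug->A->R->F->L->F->refl->H->L'->G->R'->H->plug->H
Char 7 ('H'): step: R->5, L=0; H->plug->H->R->E->L->E->refl->A->L'->C->R'->B->plug->B
Char 8 ('E'): step: R->6, L=0; E->plug->C->R->A->L->D->refl->B->L'->B->R'->A->plug->A

A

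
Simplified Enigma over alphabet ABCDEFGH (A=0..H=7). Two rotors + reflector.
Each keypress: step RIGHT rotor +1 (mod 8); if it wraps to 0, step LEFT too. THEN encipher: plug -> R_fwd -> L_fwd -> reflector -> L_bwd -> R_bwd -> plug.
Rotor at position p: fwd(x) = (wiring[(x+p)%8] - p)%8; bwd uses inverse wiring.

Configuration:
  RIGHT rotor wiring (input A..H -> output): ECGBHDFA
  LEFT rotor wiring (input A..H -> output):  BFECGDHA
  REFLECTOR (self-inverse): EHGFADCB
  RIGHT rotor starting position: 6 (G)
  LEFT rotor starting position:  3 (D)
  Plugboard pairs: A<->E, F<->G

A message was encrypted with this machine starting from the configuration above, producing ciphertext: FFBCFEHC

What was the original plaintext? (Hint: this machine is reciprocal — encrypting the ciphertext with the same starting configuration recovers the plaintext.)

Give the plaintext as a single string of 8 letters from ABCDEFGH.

Char 1 ('F'): step: R->7, L=3; F->plug->G->R->E->L->F->refl->D->L'->B->R'->A->plug->E
Char 2 ('F'): step: R->0, L->4 (L advanced); F->plug->G->R->F->L->B->refl->H->L'->B->R'->D->plug->D
Char 3 ('B'): step: R->1, L=4; B->plug->B->R->F->L->B->refl->H->L'->B->R'->A->plug->E
Char 4 ('C'): step: R->2, L=4; C->plug->C->R->F->L->B->refl->H->L'->B->R'->D->plug->D
Char 5 ('F'): step: R->3, L=4; F->plug->G->R->H->L->G->refl->C->L'->A->R'->C->plug->C
Char 6 ('E'): step: R->4, L=4; E->plug->A->R->D->L->E->refl->A->L'->G->R'->F->plug->G
Char 7 ('H'): step: R->5, L=4; H->plug->H->R->C->L->D->refl->F->L'->E->R'->G->plug->F
Char 8 ('C'): step: R->6, L=4; C->plug->C->R->G->L->A->refl->E->L'->D->R'->F->plug->G

Answer: EDEDCGFG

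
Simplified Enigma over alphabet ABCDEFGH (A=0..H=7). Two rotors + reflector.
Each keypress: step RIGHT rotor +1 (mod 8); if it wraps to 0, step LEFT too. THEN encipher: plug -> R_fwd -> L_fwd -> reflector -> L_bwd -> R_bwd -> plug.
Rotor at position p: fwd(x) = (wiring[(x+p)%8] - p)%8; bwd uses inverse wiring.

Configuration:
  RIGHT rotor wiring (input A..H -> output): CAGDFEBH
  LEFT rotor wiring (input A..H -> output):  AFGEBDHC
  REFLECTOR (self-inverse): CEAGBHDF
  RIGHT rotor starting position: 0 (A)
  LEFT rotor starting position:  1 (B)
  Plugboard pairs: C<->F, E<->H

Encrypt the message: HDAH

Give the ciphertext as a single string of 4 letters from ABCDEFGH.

Char 1 ('H'): step: R->1, L=1; H->plug->E->R->D->L->A->refl->C->L'->E->R'->D->plug->D
Char 2 ('D'): step: R->2, L=1; D->plug->D->R->C->L->D->refl->G->L'->F->R'->F->plug->C
Char 3 ('A'): step: R->3, L=1; A->plug->A->R->A->L->E->refl->B->L'->G->R'->D->plug->D
Char 4 ('H'): step: R->4, L=1; H->plug->E->R->G->L->B->refl->E->L'->A->R'->B->plug->B

Answer: DCDB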